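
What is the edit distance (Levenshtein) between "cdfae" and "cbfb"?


Computing edit distance: "cdfae" -> "cbfb"
DP table:
           c    b    f    b
      0    1    2    3    4
  c   1    0    1    2    3
  d   2    1    1    2    3
  f   3    2    2    1    2
  a   4    3    3    2    2
  e   5    4    4    3    3
Edit distance = dp[5][4] = 3

3


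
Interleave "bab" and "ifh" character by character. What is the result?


Interleaving "bab" and "ifh":
  Position 0: 'b' from first, 'i' from second => "bi"
  Position 1: 'a' from first, 'f' from second => "af"
  Position 2: 'b' from first, 'h' from second => "bh"
Result: biafbh

biafbh


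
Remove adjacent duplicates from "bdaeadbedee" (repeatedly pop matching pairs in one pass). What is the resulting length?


Input: bdaeadbedee
Stack-based adjacent duplicate removal:
  Read 'b': push. Stack: b
  Read 'd': push. Stack: bd
  Read 'a': push. Stack: bda
  Read 'e': push. Stack: bdae
  Read 'a': push. Stack: bdaea
  Read 'd': push. Stack: bdaead
  Read 'b': push. Stack: bdaeadb
  Read 'e': push. Stack: bdaeadbe
  Read 'd': push. Stack: bdaeadbed
  Read 'e': push. Stack: bdaeadbede
  Read 'e': matches stack top 'e' => pop. Stack: bdaeadbed
Final stack: "bdaeadbed" (length 9)

9


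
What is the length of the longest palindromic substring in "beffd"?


Input: "beffd"
Checking substrings for palindromes:
  [2:4] "ff" (len 2) => palindrome
Longest palindromic substring: "ff" with length 2

2


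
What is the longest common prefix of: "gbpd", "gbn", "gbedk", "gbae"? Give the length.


Words: gbpd, gbn, gbedk, gbae
  Position 0: all 'g' => match
  Position 1: all 'b' => match
  Position 2: ('p', 'n', 'e', 'a') => mismatch, stop
LCP = "gb" (length 2)

2


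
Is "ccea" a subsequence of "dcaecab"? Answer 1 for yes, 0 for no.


Check if "ccea" is a subsequence of "dcaecab"
Greedy scan:
  Position 0 ('d'): no match needed
  Position 1 ('c'): matches sub[0] = 'c'
  Position 2 ('a'): no match needed
  Position 3 ('e'): no match needed
  Position 4 ('c'): matches sub[1] = 'c'
  Position 5 ('a'): no match needed
  Position 6 ('b'): no match needed
Only matched 2/4 characters => not a subsequence

0


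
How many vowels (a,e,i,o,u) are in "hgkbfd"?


Input: hgkbfd
Checking each character:
  'h' at position 0: consonant
  'g' at position 1: consonant
  'k' at position 2: consonant
  'b' at position 3: consonant
  'f' at position 4: consonant
  'd' at position 5: consonant
Total vowels: 0

0


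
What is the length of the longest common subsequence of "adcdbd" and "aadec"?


LCS of "adcdbd" and "aadec"
DP table:
           a    a    d    e    c
      0    0    0    0    0    0
  a   0    1    1    1    1    1
  d   0    1    1    2    2    2
  c   0    1    1    2    2    3
  d   0    1    1    2    2    3
  b   0    1    1    2    2    3
  d   0    1    1    2    2    3
LCS length = dp[6][5] = 3

3


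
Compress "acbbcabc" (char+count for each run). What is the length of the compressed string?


Input: acbbcabc
Runs:
  'a' x 1 => "a1"
  'c' x 1 => "c1"
  'b' x 2 => "b2"
  'c' x 1 => "c1"
  'a' x 1 => "a1"
  'b' x 1 => "b1"
  'c' x 1 => "c1"
Compressed: "a1c1b2c1a1b1c1"
Compressed length: 14

14


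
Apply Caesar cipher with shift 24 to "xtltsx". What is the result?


Caesar cipher: shift "xtltsx" by 24
  'x' (pos 23) + 24 = pos 21 = 'v'
  't' (pos 19) + 24 = pos 17 = 'r'
  'l' (pos 11) + 24 = pos 9 = 'j'
  't' (pos 19) + 24 = pos 17 = 'r'
  's' (pos 18) + 24 = pos 16 = 'q'
  'x' (pos 23) + 24 = pos 21 = 'v'
Result: vrjrqv

vrjrqv


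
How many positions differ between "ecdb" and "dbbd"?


Comparing "ecdb" and "dbbd" position by position:
  Position 0: 'e' vs 'd' => DIFFER
  Position 1: 'c' vs 'b' => DIFFER
  Position 2: 'd' vs 'b' => DIFFER
  Position 3: 'b' vs 'd' => DIFFER
Positions that differ: 4

4


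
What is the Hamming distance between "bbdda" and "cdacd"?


Comparing "bbdda" and "cdacd" position by position:
  Position 0: 'b' vs 'c' => differ
  Position 1: 'b' vs 'd' => differ
  Position 2: 'd' vs 'a' => differ
  Position 3: 'd' vs 'c' => differ
  Position 4: 'a' vs 'd' => differ
Total differences (Hamming distance): 5

5


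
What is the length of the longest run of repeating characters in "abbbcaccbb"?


Input: "abbbcaccbb"
Scanning for longest run:
  Position 1 ('b'): new char, reset run to 1
  Position 2 ('b'): continues run of 'b', length=2
  Position 3 ('b'): continues run of 'b', length=3
  Position 4 ('c'): new char, reset run to 1
  Position 5 ('a'): new char, reset run to 1
  Position 6 ('c'): new char, reset run to 1
  Position 7 ('c'): continues run of 'c', length=2
  Position 8 ('b'): new char, reset run to 1
  Position 9 ('b'): continues run of 'b', length=2
Longest run: 'b' with length 3

3


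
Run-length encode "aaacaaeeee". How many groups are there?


Input: aaacaaeeee
Scanning for consecutive runs:
  Group 1: 'a' x 3 (positions 0-2)
  Group 2: 'c' x 1 (positions 3-3)
  Group 3: 'a' x 2 (positions 4-5)
  Group 4: 'e' x 4 (positions 6-9)
Total groups: 4

4


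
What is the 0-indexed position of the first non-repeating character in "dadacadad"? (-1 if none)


Input: dadacadad
Character frequencies:
  'a': 4
  'c': 1
  'd': 4
Scanning left to right for freq == 1:
  Position 0 ('d'): freq=4, skip
  Position 1 ('a'): freq=4, skip
  Position 2 ('d'): freq=4, skip
  Position 3 ('a'): freq=4, skip
  Position 4 ('c'): unique! => answer = 4

4


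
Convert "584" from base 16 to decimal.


Input: "584" in base 16
Positional expansion:
  Digit '5' (value 5) x 16^2 = 1280
  Digit '8' (value 8) x 16^1 = 128
  Digit '4' (value 4) x 16^0 = 4
Sum = 1412

1412


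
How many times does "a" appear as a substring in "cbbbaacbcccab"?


Searching for "a" in "cbbbaacbcccab"
Scanning each position:
  Position 0: "c" => no
  Position 1: "b" => no
  Position 2: "b" => no
  Position 3: "b" => no
  Position 4: "a" => MATCH
  Position 5: "a" => MATCH
  Position 6: "c" => no
  Position 7: "b" => no
  Position 8: "c" => no
  Position 9: "c" => no
  Position 10: "c" => no
  Position 11: "a" => MATCH
  Position 12: "b" => no
Total occurrences: 3

3


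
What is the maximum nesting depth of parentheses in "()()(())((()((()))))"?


Input: "()()(())((()((()))))"
Tracking depth:
  Position 0 '(': depth becomes 1
  Position 1 ')': depth becomes 0
  Position 2 '(': depth becomes 1
  Position 3 ')': depth becomes 0
  Position 4 '(': depth becomes 1
  Position 5 '(': depth becomes 2
  Position 6 ')': depth becomes 1
  Position 7 ')': depth becomes 0
  Position 8 '(': depth becomes 1
  Position 9 '(': depth becomes 2
  Position 10 '(': depth becomes 3
  Position 11 ')': depth becomes 2
  Position 12 '(': depth becomes 3
  Position 13 '(': depth becomes 4
  Position 14 '(': depth becomes 5
  Position 15 ')': depth becomes 4
  Position 16 ')': depth becomes 3
  Position 17 ')': depth becomes 2
  Position 18 ')': depth becomes 1
  Position 19 ')': depth becomes 0
Maximum depth reached: 5

5


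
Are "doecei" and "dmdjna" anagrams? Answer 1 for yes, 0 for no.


Strings: "doecei", "dmdjna"
Sorted first:  cdeeio
Sorted second: addjmn
Differ at position 0: 'c' vs 'a' => not anagrams

0


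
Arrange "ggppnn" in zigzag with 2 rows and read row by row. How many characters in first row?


Zigzag "ggppnn" into 2 rows:
Placing characters:
  'g' => row 0
  'g' => row 1
  'p' => row 0
  'p' => row 1
  'n' => row 0
  'n' => row 1
Rows:
  Row 0: "gpn"
  Row 1: "gpn"
First row length: 3

3


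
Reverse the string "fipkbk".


Input: fipkbk
Reading characters right to left:
  Position 5: 'k'
  Position 4: 'b'
  Position 3: 'k'
  Position 2: 'p'
  Position 1: 'i'
  Position 0: 'f'
Reversed: kbkpif

kbkpif


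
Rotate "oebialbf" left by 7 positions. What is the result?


Input: "oebialbf", rotate left by 7
First 7 characters: "oebialb"
Remaining characters: "f"
Concatenate remaining + first: "f" + "oebialb" = "foebialb"

foebialb


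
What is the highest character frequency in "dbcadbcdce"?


Input: dbcadbcdce
Character counts:
  'a': 1
  'b': 2
  'c': 3
  'd': 3
  'e': 1
Maximum frequency: 3

3


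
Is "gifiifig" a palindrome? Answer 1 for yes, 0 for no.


Input: gifiifig
Reversed: gifiifig
  Compare pos 0 ('g') with pos 7 ('g'): match
  Compare pos 1 ('i') with pos 6 ('i'): match
  Compare pos 2 ('f') with pos 5 ('f'): match
  Compare pos 3 ('i') with pos 4 ('i'): match
Result: palindrome

1


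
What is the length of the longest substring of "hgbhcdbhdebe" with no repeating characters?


Input: "hgbhcdbhdebe"
Sliding window (track last position of each char):
  Position 0 ('h'): window [0,0] length 1 -- new best
  Position 1 ('g'): window [0,1] length 2 -- new best
  Position 2 ('b'): window [0,2] length 3 -- new best
  Position 3 ('h'): repeat (last at 0), move window start to 1
  Position 3 ('h'): window [1,3] length 3
  Position 4 ('c'): window [1,4] length 4 -- new best
  Position 5 ('d'): window [1,5] length 5 -- new best
  Position 6 ('b'): repeat (last at 2), move window start to 3
  Position 6 ('b'): window [3,6] length 4
  Position 7 ('h'): repeat (last at 3), move window start to 4
  Position 7 ('h'): window [4,7] length 4
  Position 8 ('d'): repeat (last at 5), move window start to 6
  Position 8 ('d'): window [6,8] length 3
  Position 9 ('e'): window [6,9] length 4
  Position 10 ('b'): repeat (last at 6), move window start to 7
  Position 10 ('b'): window [7,10] length 4
  Position 11 ('e'): repeat (last at 9), move window start to 10
  Position 11 ('e'): window [10,11] length 2
Longest substring with no repeats: "gbhcd" with length 5

5


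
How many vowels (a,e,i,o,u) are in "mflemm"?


Input: mflemm
Checking each character:
  'm' at position 0: consonant
  'f' at position 1: consonant
  'l' at position 2: consonant
  'e' at position 3: vowel (running total: 1)
  'm' at position 4: consonant
  'm' at position 5: consonant
Total vowels: 1

1


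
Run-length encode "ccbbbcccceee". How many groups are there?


Input: ccbbbcccceee
Scanning for consecutive runs:
  Group 1: 'c' x 2 (positions 0-1)
  Group 2: 'b' x 3 (positions 2-4)
  Group 3: 'c' x 4 (positions 5-8)
  Group 4: 'e' x 3 (positions 9-11)
Total groups: 4

4


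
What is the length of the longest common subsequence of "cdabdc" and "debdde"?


LCS of "cdabdc" and "debdde"
DP table:
           d    e    b    d    d    e
      0    0    0    0    0    0    0
  c   0    0    0    0    0    0    0
  d   0    1    1    1    1    1    1
  a   0    1    1    1    1    1    1
  b   0    1    1    2    2    2    2
  d   0    1    1    2    3    3    3
  c   0    1    1    2    3    3    3
LCS length = dp[6][6] = 3

3


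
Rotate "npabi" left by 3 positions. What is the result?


Input: "npabi", rotate left by 3
First 3 characters: "npa"
Remaining characters: "bi"
Concatenate remaining + first: "bi" + "npa" = "binpa"

binpa


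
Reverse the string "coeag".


Input: coeag
Reading characters right to left:
  Position 4: 'g'
  Position 3: 'a'
  Position 2: 'e'
  Position 1: 'o'
  Position 0: 'c'
Reversed: gaeoc

gaeoc


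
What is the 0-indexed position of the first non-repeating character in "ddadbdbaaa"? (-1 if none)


Input: ddadbdbaaa
Character frequencies:
  'a': 4
  'b': 2
  'd': 4
Scanning left to right for freq == 1:
  Position 0 ('d'): freq=4, skip
  Position 1 ('d'): freq=4, skip
  Position 2 ('a'): freq=4, skip
  Position 3 ('d'): freq=4, skip
  Position 4 ('b'): freq=2, skip
  Position 5 ('d'): freq=4, skip
  Position 6 ('b'): freq=2, skip
  Position 7 ('a'): freq=4, skip
  Position 8 ('a'): freq=4, skip
  Position 9 ('a'): freq=4, skip
  No unique character found => answer = -1

-1


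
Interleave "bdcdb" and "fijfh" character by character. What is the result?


Interleaving "bdcdb" and "fijfh":
  Position 0: 'b' from first, 'f' from second => "bf"
  Position 1: 'd' from first, 'i' from second => "di"
  Position 2: 'c' from first, 'j' from second => "cj"
  Position 3: 'd' from first, 'f' from second => "df"
  Position 4: 'b' from first, 'h' from second => "bh"
Result: bfdicjdfbh

bfdicjdfbh


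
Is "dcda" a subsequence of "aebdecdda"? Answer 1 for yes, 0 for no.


Check if "dcda" is a subsequence of "aebdecdda"
Greedy scan:
  Position 0 ('a'): no match needed
  Position 1 ('e'): no match needed
  Position 2 ('b'): no match needed
  Position 3 ('d'): matches sub[0] = 'd'
  Position 4 ('e'): no match needed
  Position 5 ('c'): matches sub[1] = 'c'
  Position 6 ('d'): matches sub[2] = 'd'
  Position 7 ('d'): no match needed
  Position 8 ('a'): matches sub[3] = 'a'
All 4 characters matched => is a subsequence

1


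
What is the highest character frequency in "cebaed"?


Input: cebaed
Character counts:
  'a': 1
  'b': 1
  'c': 1
  'd': 1
  'e': 2
Maximum frequency: 2

2


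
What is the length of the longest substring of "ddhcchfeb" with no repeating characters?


Input: "ddhcchfeb"
Sliding window (track last position of each char):
  Position 0 ('d'): window [0,0] length 1 -- new best
  Position 1 ('d'): repeat (last at 0), move window start to 1
  Position 1 ('d'): window [1,1] length 1
  Position 2 ('h'): window [1,2] length 2 -- new best
  Position 3 ('c'): window [1,3] length 3 -- new best
  Position 4 ('c'): repeat (last at 3), move window start to 4
  Position 4 ('c'): window [4,4] length 1
  Position 5 ('h'): window [4,5] length 2
  Position 6 ('f'): window [4,6] length 3
  Position 7 ('e'): window [4,7] length 4 -- new best
  Position 8 ('b'): window [4,8] length 5 -- new best
Longest substring with no repeats: "chfeb" with length 5

5


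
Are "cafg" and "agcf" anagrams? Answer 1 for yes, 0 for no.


Strings: "cafg", "agcf"
Sorted first:  acfg
Sorted second: acfg
Sorted forms match => anagrams

1


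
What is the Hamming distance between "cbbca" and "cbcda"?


Comparing "cbbca" and "cbcda" position by position:
  Position 0: 'c' vs 'c' => same
  Position 1: 'b' vs 'b' => same
  Position 2: 'b' vs 'c' => differ
  Position 3: 'c' vs 'd' => differ
  Position 4: 'a' vs 'a' => same
Total differences (Hamming distance): 2

2


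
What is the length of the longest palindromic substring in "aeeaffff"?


Input: "aeeaffff"
Checking substrings for palindromes:
  [0:4] "aeea" (len 4) => palindrome
  [4:8] "ffff" (len 4) => palindrome
  [4:7] "fff" (len 3) => palindrome
  [5:8] "fff" (len 3) => palindrome
  [1:3] "ee" (len 2) => palindrome
  [4:6] "ff" (len 2) => palindrome
Longest palindromic substring: "aeea" with length 4

4


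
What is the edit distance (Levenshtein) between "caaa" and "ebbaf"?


Computing edit distance: "caaa" -> "ebbaf"
DP table:
           e    b    b    a    f
      0    1    2    3    4    5
  c   1    1    2    3    4    5
  a   2    2    2    3    3    4
  a   3    3    3    3    3    4
  a   4    4    4    4    3    4
Edit distance = dp[4][5] = 4

4


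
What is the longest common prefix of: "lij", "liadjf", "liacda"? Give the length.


Words: lij, liadjf, liacda
  Position 0: all 'l' => match
  Position 1: all 'i' => match
  Position 2: ('j', 'a', 'a') => mismatch, stop
LCP = "li" (length 2)

2


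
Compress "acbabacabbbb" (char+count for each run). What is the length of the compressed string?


Input: acbabacabbbb
Runs:
  'a' x 1 => "a1"
  'c' x 1 => "c1"
  'b' x 1 => "b1"
  'a' x 1 => "a1"
  'b' x 1 => "b1"
  'a' x 1 => "a1"
  'c' x 1 => "c1"
  'a' x 1 => "a1"
  'b' x 4 => "b4"
Compressed: "a1c1b1a1b1a1c1a1b4"
Compressed length: 18

18


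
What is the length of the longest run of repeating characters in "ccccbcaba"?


Input: "ccccbcaba"
Scanning for longest run:
  Position 1 ('c'): continues run of 'c', length=2
  Position 2 ('c'): continues run of 'c', length=3
  Position 3 ('c'): continues run of 'c', length=4
  Position 4 ('b'): new char, reset run to 1
  Position 5 ('c'): new char, reset run to 1
  Position 6 ('a'): new char, reset run to 1
  Position 7 ('b'): new char, reset run to 1
  Position 8 ('a'): new char, reset run to 1
Longest run: 'c' with length 4

4


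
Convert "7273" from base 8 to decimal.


Input: "7273" in base 8
Positional expansion:
  Digit '7' (value 7) x 8^3 = 3584
  Digit '2' (value 2) x 8^2 = 128
  Digit '7' (value 7) x 8^1 = 56
  Digit '3' (value 3) x 8^0 = 3
Sum = 3771

3771


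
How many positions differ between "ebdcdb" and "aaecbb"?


Comparing "ebdcdb" and "aaecbb" position by position:
  Position 0: 'e' vs 'a' => DIFFER
  Position 1: 'b' vs 'a' => DIFFER
  Position 2: 'd' vs 'e' => DIFFER
  Position 3: 'c' vs 'c' => same
  Position 4: 'd' vs 'b' => DIFFER
  Position 5: 'b' vs 'b' => same
Positions that differ: 4

4


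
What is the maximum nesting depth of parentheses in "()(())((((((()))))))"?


Input: "()(())((((((()))))))"
Tracking depth:
  Position 0 '(': depth becomes 1
  Position 1 ')': depth becomes 0
  Position 2 '(': depth becomes 1
  Position 3 '(': depth becomes 2
  Position 4 ')': depth becomes 1
  Position 5 ')': depth becomes 0
  Position 6 '(': depth becomes 1
  Position 7 '(': depth becomes 2
  Position 8 '(': depth becomes 3
  Position 9 '(': depth becomes 4
  Position 10 '(': depth becomes 5
  Position 11 '(': depth becomes 6
  Position 12 '(': depth becomes 7
  Position 13 ')': depth becomes 6
  Position 14 ')': depth becomes 5
  Position 15 ')': depth becomes 4
  Position 16 ')': depth becomes 3
  Position 17 ')': depth becomes 2
  Position 18 ')': depth becomes 1
  Position 19 ')': depth becomes 0
Maximum depth reached: 7

7


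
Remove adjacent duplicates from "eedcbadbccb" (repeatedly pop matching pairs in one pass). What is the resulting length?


Input: eedcbadbccb
Stack-based adjacent duplicate removal:
  Read 'e': push. Stack: e
  Read 'e': matches stack top 'e' => pop. Stack: (empty)
  Read 'd': push. Stack: d
  Read 'c': push. Stack: dc
  Read 'b': push. Stack: dcb
  Read 'a': push. Stack: dcba
  Read 'd': push. Stack: dcbad
  Read 'b': push. Stack: dcbadb
  Read 'c': push. Stack: dcbadbc
  Read 'c': matches stack top 'c' => pop. Stack: dcbadb
  Read 'b': matches stack top 'b' => pop. Stack: dcbad
Final stack: "dcbad" (length 5)

5


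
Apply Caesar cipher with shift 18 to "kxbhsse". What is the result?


Caesar cipher: shift "kxbhsse" by 18
  'k' (pos 10) + 18 = pos 2 = 'c'
  'x' (pos 23) + 18 = pos 15 = 'p'
  'b' (pos 1) + 18 = pos 19 = 't'
  'h' (pos 7) + 18 = pos 25 = 'z'
  's' (pos 18) + 18 = pos 10 = 'k'
  's' (pos 18) + 18 = pos 10 = 'k'
  'e' (pos 4) + 18 = pos 22 = 'w'
Result: cptzkkw

cptzkkw


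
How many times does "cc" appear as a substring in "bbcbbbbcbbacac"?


Searching for "cc" in "bbcbbbbcbbacac"
Scanning each position:
  Position 0: "bb" => no
  Position 1: "bc" => no
  Position 2: "cb" => no
  Position 3: "bb" => no
  Position 4: "bb" => no
  Position 5: "bb" => no
  Position 6: "bc" => no
  Position 7: "cb" => no
  Position 8: "bb" => no
  Position 9: "ba" => no
  Position 10: "ac" => no
  Position 11: "ca" => no
  Position 12: "ac" => no
Total occurrences: 0

0


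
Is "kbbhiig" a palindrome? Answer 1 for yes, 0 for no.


Input: kbbhiig
Reversed: giihbbk
  Compare pos 0 ('k') with pos 6 ('g'): MISMATCH
  Compare pos 1 ('b') with pos 5 ('i'): MISMATCH
  Compare pos 2 ('b') with pos 4 ('i'): MISMATCH
Result: not a palindrome

0


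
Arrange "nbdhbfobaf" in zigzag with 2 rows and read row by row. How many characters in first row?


Zigzag "nbdhbfobaf" into 2 rows:
Placing characters:
  'n' => row 0
  'b' => row 1
  'd' => row 0
  'h' => row 1
  'b' => row 0
  'f' => row 1
  'o' => row 0
  'b' => row 1
  'a' => row 0
  'f' => row 1
Rows:
  Row 0: "ndboa"
  Row 1: "bhfbf"
First row length: 5

5


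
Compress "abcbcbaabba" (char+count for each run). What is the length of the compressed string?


Input: abcbcbaabba
Runs:
  'a' x 1 => "a1"
  'b' x 1 => "b1"
  'c' x 1 => "c1"
  'b' x 1 => "b1"
  'c' x 1 => "c1"
  'b' x 1 => "b1"
  'a' x 2 => "a2"
  'b' x 2 => "b2"
  'a' x 1 => "a1"
Compressed: "a1b1c1b1c1b1a2b2a1"
Compressed length: 18

18


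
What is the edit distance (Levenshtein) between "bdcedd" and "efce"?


Computing edit distance: "bdcedd" -> "efce"
DP table:
           e    f    c    e
      0    1    2    3    4
  b   1    1    2    3    4
  d   2    2    2    3    4
  c   3    3    3    2    3
  e   4    3    4    3    2
  d   5    4    4    4    3
  d   6    5    5    5    4
Edit distance = dp[6][4] = 4

4


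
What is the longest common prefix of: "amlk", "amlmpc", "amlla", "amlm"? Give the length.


Words: amlk, amlmpc, amlla, amlm
  Position 0: all 'a' => match
  Position 1: all 'm' => match
  Position 2: all 'l' => match
  Position 3: ('k', 'm', 'l', 'm') => mismatch, stop
LCP = "aml" (length 3)

3


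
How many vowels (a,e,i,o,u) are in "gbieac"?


Input: gbieac
Checking each character:
  'g' at position 0: consonant
  'b' at position 1: consonant
  'i' at position 2: vowel (running total: 1)
  'e' at position 3: vowel (running total: 2)
  'a' at position 4: vowel (running total: 3)
  'c' at position 5: consonant
Total vowels: 3

3


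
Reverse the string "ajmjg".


Input: ajmjg
Reading characters right to left:
  Position 4: 'g'
  Position 3: 'j'
  Position 2: 'm'
  Position 1: 'j'
  Position 0: 'a'
Reversed: gjmja

gjmja


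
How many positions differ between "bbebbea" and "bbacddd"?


Comparing "bbebbea" and "bbacddd" position by position:
  Position 0: 'b' vs 'b' => same
  Position 1: 'b' vs 'b' => same
  Position 2: 'e' vs 'a' => DIFFER
  Position 3: 'b' vs 'c' => DIFFER
  Position 4: 'b' vs 'd' => DIFFER
  Position 5: 'e' vs 'd' => DIFFER
  Position 6: 'a' vs 'd' => DIFFER
Positions that differ: 5

5


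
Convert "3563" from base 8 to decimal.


Input: "3563" in base 8
Positional expansion:
  Digit '3' (value 3) x 8^3 = 1536
  Digit '5' (value 5) x 8^2 = 320
  Digit '6' (value 6) x 8^1 = 48
  Digit '3' (value 3) x 8^0 = 3
Sum = 1907

1907


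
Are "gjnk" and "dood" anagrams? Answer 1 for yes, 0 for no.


Strings: "gjnk", "dood"
Sorted first:  gjkn
Sorted second: ddoo
Differ at position 0: 'g' vs 'd' => not anagrams

0


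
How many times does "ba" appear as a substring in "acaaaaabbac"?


Searching for "ba" in "acaaaaabbac"
Scanning each position:
  Position 0: "ac" => no
  Position 1: "ca" => no
  Position 2: "aa" => no
  Position 3: "aa" => no
  Position 4: "aa" => no
  Position 5: "aa" => no
  Position 6: "ab" => no
  Position 7: "bb" => no
  Position 8: "ba" => MATCH
  Position 9: "ac" => no
Total occurrences: 1

1


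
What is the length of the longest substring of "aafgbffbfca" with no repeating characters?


Input: "aafgbffbfca"
Sliding window (track last position of each char):
  Position 0 ('a'): window [0,0] length 1 -- new best
  Position 1 ('a'): repeat (last at 0), move window start to 1
  Position 1 ('a'): window [1,1] length 1
  Position 2 ('f'): window [1,2] length 2 -- new best
  Position 3 ('g'): window [1,3] length 3 -- new best
  Position 4 ('b'): window [1,4] length 4 -- new best
  Position 5 ('f'): repeat (last at 2), move window start to 3
  Position 5 ('f'): window [3,5] length 3
  Position 6 ('f'): repeat (last at 5), move window start to 6
  Position 6 ('f'): window [6,6] length 1
  Position 7 ('b'): window [6,7] length 2
  Position 8 ('f'): repeat (last at 6), move window start to 7
  Position 8 ('f'): window [7,8] length 2
  Position 9 ('c'): window [7,9] length 3
  Position 10 ('a'): window [7,10] length 4
Longest substring with no repeats: "afgb" with length 4

4


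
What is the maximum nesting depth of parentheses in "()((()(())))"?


Input: "()((()(())))"
Tracking depth:
  Position 0 '(': depth becomes 1
  Position 1 ')': depth becomes 0
  Position 2 '(': depth becomes 1
  Position 3 '(': depth becomes 2
  Position 4 '(': depth becomes 3
  Position 5 ')': depth becomes 2
  Position 6 '(': depth becomes 3
  Position 7 '(': depth becomes 4
  Position 8 ')': depth becomes 3
  Position 9 ')': depth becomes 2
  Position 10 ')': depth becomes 1
  Position 11 ')': depth becomes 0
Maximum depth reached: 4

4


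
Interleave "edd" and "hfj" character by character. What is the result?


Interleaving "edd" and "hfj":
  Position 0: 'e' from first, 'h' from second => "eh"
  Position 1: 'd' from first, 'f' from second => "df"
  Position 2: 'd' from first, 'j' from second => "dj"
Result: ehdfdj

ehdfdj


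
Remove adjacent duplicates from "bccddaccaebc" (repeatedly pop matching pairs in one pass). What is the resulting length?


Input: bccddaccaebc
Stack-based adjacent duplicate removal:
  Read 'b': push. Stack: b
  Read 'c': push. Stack: bc
  Read 'c': matches stack top 'c' => pop. Stack: b
  Read 'd': push. Stack: bd
  Read 'd': matches stack top 'd' => pop. Stack: b
  Read 'a': push. Stack: ba
  Read 'c': push. Stack: bac
  Read 'c': matches stack top 'c' => pop. Stack: ba
  Read 'a': matches stack top 'a' => pop. Stack: b
  Read 'e': push. Stack: be
  Read 'b': push. Stack: beb
  Read 'c': push. Stack: bebc
Final stack: "bebc" (length 4)

4


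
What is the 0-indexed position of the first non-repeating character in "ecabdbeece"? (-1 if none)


Input: ecabdbeece
Character frequencies:
  'a': 1
  'b': 2
  'c': 2
  'd': 1
  'e': 4
Scanning left to right for freq == 1:
  Position 0 ('e'): freq=4, skip
  Position 1 ('c'): freq=2, skip
  Position 2 ('a'): unique! => answer = 2

2


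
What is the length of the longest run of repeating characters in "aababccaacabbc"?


Input: "aababccaacabbc"
Scanning for longest run:
  Position 1 ('a'): continues run of 'a', length=2
  Position 2 ('b'): new char, reset run to 1
  Position 3 ('a'): new char, reset run to 1
  Position 4 ('b'): new char, reset run to 1
  Position 5 ('c'): new char, reset run to 1
  Position 6 ('c'): continues run of 'c', length=2
  Position 7 ('a'): new char, reset run to 1
  Position 8 ('a'): continues run of 'a', length=2
  Position 9 ('c'): new char, reset run to 1
  Position 10 ('a'): new char, reset run to 1
  Position 11 ('b'): new char, reset run to 1
  Position 12 ('b'): continues run of 'b', length=2
  Position 13 ('c'): new char, reset run to 1
Longest run: 'a' with length 2

2


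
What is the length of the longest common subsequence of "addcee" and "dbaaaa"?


LCS of "addcee" and "dbaaaa"
DP table:
           d    b    a    a    a    a
      0    0    0    0    0    0    0
  a   0    0    0    1    1    1    1
  d   0    1    1    1    1    1    1
  d   0    1    1    1    1    1    1
  c   0    1    1    1    1    1    1
  e   0    1    1    1    1    1    1
  e   0    1    1    1    1    1    1
LCS length = dp[6][6] = 1

1


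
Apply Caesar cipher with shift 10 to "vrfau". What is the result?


Caesar cipher: shift "vrfau" by 10
  'v' (pos 21) + 10 = pos 5 = 'f'
  'r' (pos 17) + 10 = pos 1 = 'b'
  'f' (pos 5) + 10 = pos 15 = 'p'
  'a' (pos 0) + 10 = pos 10 = 'k'
  'u' (pos 20) + 10 = pos 4 = 'e'
Result: fbpke

fbpke


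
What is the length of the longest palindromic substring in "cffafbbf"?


Input: "cffafbbf"
Checking substrings for palindromes:
  [4:8] "fbbf" (len 4) => palindrome
  [2:5] "faf" (len 3) => palindrome
  [1:3] "ff" (len 2) => palindrome
  [5:7] "bb" (len 2) => palindrome
Longest palindromic substring: "fbbf" with length 4

4


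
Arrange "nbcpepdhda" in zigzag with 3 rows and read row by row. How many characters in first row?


Zigzag "nbcpepdhda" into 3 rows:
Placing characters:
  'n' => row 0
  'b' => row 1
  'c' => row 2
  'p' => row 1
  'e' => row 0
  'p' => row 1
  'd' => row 2
  'h' => row 1
  'd' => row 0
  'a' => row 1
Rows:
  Row 0: "ned"
  Row 1: "bppha"
  Row 2: "cd"
First row length: 3

3


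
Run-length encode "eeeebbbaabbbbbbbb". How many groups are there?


Input: eeeebbbaabbbbbbbb
Scanning for consecutive runs:
  Group 1: 'e' x 4 (positions 0-3)
  Group 2: 'b' x 3 (positions 4-6)
  Group 3: 'a' x 2 (positions 7-8)
  Group 4: 'b' x 8 (positions 9-16)
Total groups: 4

4


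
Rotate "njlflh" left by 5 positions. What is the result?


Input: "njlflh", rotate left by 5
First 5 characters: "njlfl"
Remaining characters: "h"
Concatenate remaining + first: "h" + "njlfl" = "hnjlfl"

hnjlfl


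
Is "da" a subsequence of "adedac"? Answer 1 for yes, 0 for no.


Check if "da" is a subsequence of "adedac"
Greedy scan:
  Position 0 ('a'): no match needed
  Position 1 ('d'): matches sub[0] = 'd'
  Position 2 ('e'): no match needed
  Position 3 ('d'): no match needed
  Position 4 ('a'): matches sub[1] = 'a'
  Position 5 ('c'): no match needed
All 2 characters matched => is a subsequence

1


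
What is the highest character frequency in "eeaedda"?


Input: eeaedda
Character counts:
  'a': 2
  'd': 2
  'e': 3
Maximum frequency: 3

3


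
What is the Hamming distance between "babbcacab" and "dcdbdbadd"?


Comparing "babbcacab" and "dcdbdbadd" position by position:
  Position 0: 'b' vs 'd' => differ
  Position 1: 'a' vs 'c' => differ
  Position 2: 'b' vs 'd' => differ
  Position 3: 'b' vs 'b' => same
  Position 4: 'c' vs 'd' => differ
  Position 5: 'a' vs 'b' => differ
  Position 6: 'c' vs 'a' => differ
  Position 7: 'a' vs 'd' => differ
  Position 8: 'b' vs 'd' => differ
Total differences (Hamming distance): 8

8


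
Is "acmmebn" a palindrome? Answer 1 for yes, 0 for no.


Input: acmmebn
Reversed: nbemmca
  Compare pos 0 ('a') with pos 6 ('n'): MISMATCH
  Compare pos 1 ('c') with pos 5 ('b'): MISMATCH
  Compare pos 2 ('m') with pos 4 ('e'): MISMATCH
Result: not a palindrome

0


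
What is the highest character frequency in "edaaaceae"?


Input: edaaaceae
Character counts:
  'a': 4
  'c': 1
  'd': 1
  'e': 3
Maximum frequency: 4

4


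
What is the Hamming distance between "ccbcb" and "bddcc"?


Comparing "ccbcb" and "bddcc" position by position:
  Position 0: 'c' vs 'b' => differ
  Position 1: 'c' vs 'd' => differ
  Position 2: 'b' vs 'd' => differ
  Position 3: 'c' vs 'c' => same
  Position 4: 'b' vs 'c' => differ
Total differences (Hamming distance): 4

4


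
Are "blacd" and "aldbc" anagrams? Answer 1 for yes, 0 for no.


Strings: "blacd", "aldbc"
Sorted first:  abcdl
Sorted second: abcdl
Sorted forms match => anagrams

1


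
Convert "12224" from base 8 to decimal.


Input: "12224" in base 8
Positional expansion:
  Digit '1' (value 1) x 8^4 = 4096
  Digit '2' (value 2) x 8^3 = 1024
  Digit '2' (value 2) x 8^2 = 128
  Digit '2' (value 2) x 8^1 = 16
  Digit '4' (value 4) x 8^0 = 4
Sum = 5268

5268


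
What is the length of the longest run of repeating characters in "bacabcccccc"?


Input: "bacabcccccc"
Scanning for longest run:
  Position 1 ('a'): new char, reset run to 1
  Position 2 ('c'): new char, reset run to 1
  Position 3 ('a'): new char, reset run to 1
  Position 4 ('b'): new char, reset run to 1
  Position 5 ('c'): new char, reset run to 1
  Position 6 ('c'): continues run of 'c', length=2
  Position 7 ('c'): continues run of 'c', length=3
  Position 8 ('c'): continues run of 'c', length=4
  Position 9 ('c'): continues run of 'c', length=5
  Position 10 ('c'): continues run of 'c', length=6
Longest run: 'c' with length 6

6


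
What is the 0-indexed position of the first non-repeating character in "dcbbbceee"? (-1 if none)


Input: dcbbbceee
Character frequencies:
  'b': 3
  'c': 2
  'd': 1
  'e': 3
Scanning left to right for freq == 1:
  Position 0 ('d'): unique! => answer = 0

0


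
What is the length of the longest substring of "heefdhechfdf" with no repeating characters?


Input: "heefdhechfdf"
Sliding window (track last position of each char):
  Position 0 ('h'): window [0,0] length 1 -- new best
  Position 1 ('e'): window [0,1] length 2 -- new best
  Position 2 ('e'): repeat (last at 1), move window start to 2
  Position 2 ('e'): window [2,2] length 1
  Position 3 ('f'): window [2,3] length 2
  Position 4 ('d'): window [2,4] length 3 -- new best
  Position 5 ('h'): window [2,5] length 4 -- new best
  Position 6 ('e'): repeat (last at 2), move window start to 3
  Position 6 ('e'): window [3,6] length 4
  Position 7 ('c'): window [3,7] length 5 -- new best
  Position 8 ('h'): repeat (last at 5), move window start to 6
  Position 8 ('h'): window [6,8] length 3
  Position 9 ('f'): window [6,9] length 4
  Position 10 ('d'): window [6,10] length 5
  Position 11 ('f'): repeat (last at 9), move window start to 10
  Position 11 ('f'): window [10,11] length 2
Longest substring with no repeats: "fdhec" with length 5

5


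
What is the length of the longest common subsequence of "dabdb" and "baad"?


LCS of "dabdb" and "baad"
DP table:
           b    a    a    d
      0    0    0    0    0
  d   0    0    0    0    1
  a   0    0    1    1    1
  b   0    1    1    1    1
  d   0    1    1    1    2
  b   0    1    1    1    2
LCS length = dp[5][4] = 2

2


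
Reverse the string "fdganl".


Input: fdganl
Reading characters right to left:
  Position 5: 'l'
  Position 4: 'n'
  Position 3: 'a'
  Position 2: 'g'
  Position 1: 'd'
  Position 0: 'f'
Reversed: lnagdf

lnagdf


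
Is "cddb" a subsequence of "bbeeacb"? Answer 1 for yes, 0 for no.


Check if "cddb" is a subsequence of "bbeeacb"
Greedy scan:
  Position 0 ('b'): no match needed
  Position 1 ('b'): no match needed
  Position 2 ('e'): no match needed
  Position 3 ('e'): no match needed
  Position 4 ('a'): no match needed
  Position 5 ('c'): matches sub[0] = 'c'
  Position 6 ('b'): no match needed
Only matched 1/4 characters => not a subsequence

0


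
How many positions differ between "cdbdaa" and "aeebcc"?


Comparing "cdbdaa" and "aeebcc" position by position:
  Position 0: 'c' vs 'a' => DIFFER
  Position 1: 'd' vs 'e' => DIFFER
  Position 2: 'b' vs 'e' => DIFFER
  Position 3: 'd' vs 'b' => DIFFER
  Position 4: 'a' vs 'c' => DIFFER
  Position 5: 'a' vs 'c' => DIFFER
Positions that differ: 6

6


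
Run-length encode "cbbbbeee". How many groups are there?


Input: cbbbbeee
Scanning for consecutive runs:
  Group 1: 'c' x 1 (positions 0-0)
  Group 2: 'b' x 4 (positions 1-4)
  Group 3: 'e' x 3 (positions 5-7)
Total groups: 3

3


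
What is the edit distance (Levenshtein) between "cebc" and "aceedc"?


Computing edit distance: "cebc" -> "aceedc"
DP table:
           a    c    e    e    d    c
      0    1    2    3    4    5    6
  c   1    1    1    2    3    4    5
  e   2    2    2    1    2    3    4
  b   3    3    3    2    2    3    4
  c   4    4    3    3    3    3    3
Edit distance = dp[4][6] = 3

3


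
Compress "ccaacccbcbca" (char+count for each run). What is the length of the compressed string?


Input: ccaacccbcbca
Runs:
  'c' x 2 => "c2"
  'a' x 2 => "a2"
  'c' x 3 => "c3"
  'b' x 1 => "b1"
  'c' x 1 => "c1"
  'b' x 1 => "b1"
  'c' x 1 => "c1"
  'a' x 1 => "a1"
Compressed: "c2a2c3b1c1b1c1a1"
Compressed length: 16

16


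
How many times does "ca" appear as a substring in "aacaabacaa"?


Searching for "ca" in "aacaabacaa"
Scanning each position:
  Position 0: "aa" => no
  Position 1: "ac" => no
  Position 2: "ca" => MATCH
  Position 3: "aa" => no
  Position 4: "ab" => no
  Position 5: "ba" => no
  Position 6: "ac" => no
  Position 7: "ca" => MATCH
  Position 8: "aa" => no
Total occurrences: 2

2


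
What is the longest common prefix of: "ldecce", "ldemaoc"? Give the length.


Words: ldecce, ldemaoc
  Position 0: all 'l' => match
  Position 1: all 'd' => match
  Position 2: all 'e' => match
  Position 3: ('c', 'm') => mismatch, stop
LCP = "lde" (length 3)

3


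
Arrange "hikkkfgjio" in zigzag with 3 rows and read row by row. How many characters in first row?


Zigzag "hikkkfgjio" into 3 rows:
Placing characters:
  'h' => row 0
  'i' => row 1
  'k' => row 2
  'k' => row 1
  'k' => row 0
  'f' => row 1
  'g' => row 2
  'j' => row 1
  'i' => row 0
  'o' => row 1
Rows:
  Row 0: "hki"
  Row 1: "ikfjo"
  Row 2: "kg"
First row length: 3

3


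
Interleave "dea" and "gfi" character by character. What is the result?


Interleaving "dea" and "gfi":
  Position 0: 'd' from first, 'g' from second => "dg"
  Position 1: 'e' from first, 'f' from second => "ef"
  Position 2: 'a' from first, 'i' from second => "ai"
Result: dgefai

dgefai


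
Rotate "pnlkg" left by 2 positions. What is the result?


Input: "pnlkg", rotate left by 2
First 2 characters: "pn"
Remaining characters: "lkg"
Concatenate remaining + first: "lkg" + "pn" = "lkgpn"

lkgpn


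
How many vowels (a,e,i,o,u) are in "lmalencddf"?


Input: lmalencddf
Checking each character:
  'l' at position 0: consonant
  'm' at position 1: consonant
  'a' at position 2: vowel (running total: 1)
  'l' at position 3: consonant
  'e' at position 4: vowel (running total: 2)
  'n' at position 5: consonant
  'c' at position 6: consonant
  'd' at position 7: consonant
  'd' at position 8: consonant
  'f' at position 9: consonant
Total vowels: 2

2


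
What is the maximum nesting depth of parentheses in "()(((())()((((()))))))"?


Input: "()(((())()((((()))))))"
Tracking depth:
  Position 0 '(': depth becomes 1
  Position 1 ')': depth becomes 0
  Position 2 '(': depth becomes 1
  Position 3 '(': depth becomes 2
  Position 4 '(': depth becomes 3
  Position 5 '(': depth becomes 4
  Position 6 ')': depth becomes 3
  Position 7 ')': depth becomes 2
  Position 8 '(': depth becomes 3
  Position 9 ')': depth becomes 2
  Position 10 '(': depth becomes 3
  Position 11 '(': depth becomes 4
  Position 12 '(': depth becomes 5
  Position 13 '(': depth becomes 6
  Position 14 '(': depth becomes 7
  Position 15 ')': depth becomes 6
  Position 16 ')': depth becomes 5
  Position 17 ')': depth becomes 4
  Position 18 ')': depth becomes 3
  Position 19 ')': depth becomes 2
  Position 20 ')': depth becomes 1
  Position 21 ')': depth becomes 0
Maximum depth reached: 7

7


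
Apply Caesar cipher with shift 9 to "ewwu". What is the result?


Caesar cipher: shift "ewwu" by 9
  'e' (pos 4) + 9 = pos 13 = 'n'
  'w' (pos 22) + 9 = pos 5 = 'f'
  'w' (pos 22) + 9 = pos 5 = 'f'
  'u' (pos 20) + 9 = pos 3 = 'd'
Result: nffd

nffd


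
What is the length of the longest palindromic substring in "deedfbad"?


Input: "deedfbad"
Checking substrings for palindromes:
  [0:4] "deed" (len 4) => palindrome
  [1:3] "ee" (len 2) => palindrome
Longest palindromic substring: "deed" with length 4

4


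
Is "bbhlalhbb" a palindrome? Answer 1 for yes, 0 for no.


Input: bbhlalhbb
Reversed: bbhlalhbb
  Compare pos 0 ('b') with pos 8 ('b'): match
  Compare pos 1 ('b') with pos 7 ('b'): match
  Compare pos 2 ('h') with pos 6 ('h'): match
  Compare pos 3 ('l') with pos 5 ('l'): match
Result: palindrome

1


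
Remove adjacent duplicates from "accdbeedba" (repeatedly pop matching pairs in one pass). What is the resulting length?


Input: accdbeedba
Stack-based adjacent duplicate removal:
  Read 'a': push. Stack: a
  Read 'c': push. Stack: ac
  Read 'c': matches stack top 'c' => pop. Stack: a
  Read 'd': push. Stack: ad
  Read 'b': push. Stack: adb
  Read 'e': push. Stack: adbe
  Read 'e': matches stack top 'e' => pop. Stack: adb
  Read 'd': push. Stack: adbd
  Read 'b': push. Stack: adbdb
  Read 'a': push. Stack: adbdba
Final stack: "adbdba" (length 6)

6


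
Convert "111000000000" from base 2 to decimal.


Input: "111000000000" in base 2
Positional expansion:
  Digit '1' (value 1) x 2^11 = 2048
  Digit '1' (value 1) x 2^10 = 1024
  Digit '1' (value 1) x 2^9 = 512
  Digit '0' (value 0) x 2^8 = 0
  Digit '0' (value 0) x 2^7 = 0
  Digit '0' (value 0) x 2^6 = 0
  Digit '0' (value 0) x 2^5 = 0
  Digit '0' (value 0) x 2^4 = 0
  Digit '0' (value 0) x 2^3 = 0
  Digit '0' (value 0) x 2^2 = 0
  Digit '0' (value 0) x 2^1 = 0
  Digit '0' (value 0) x 2^0 = 0
Sum = 3584

3584


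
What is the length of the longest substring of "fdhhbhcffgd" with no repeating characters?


Input: "fdhhbhcffgd"
Sliding window (track last position of each char):
  Position 0 ('f'): window [0,0] length 1 -- new best
  Position 1 ('d'): window [0,1] length 2 -- new best
  Position 2 ('h'): window [0,2] length 3 -- new best
  Position 3 ('h'): repeat (last at 2), move window start to 3
  Position 3 ('h'): window [3,3] length 1
  Position 4 ('b'): window [3,4] length 2
  Position 5 ('h'): repeat (last at 3), move window start to 4
  Position 5 ('h'): window [4,5] length 2
  Position 6 ('c'): window [4,6] length 3
  Position 7 ('f'): window [4,7] length 4 -- new best
  Position 8 ('f'): repeat (last at 7), move window start to 8
  Position 8 ('f'): window [8,8] length 1
  Position 9 ('g'): window [8,9] length 2
  Position 10 ('d'): window [8,10] length 3
Longest substring with no repeats: "bhcf" with length 4

4
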